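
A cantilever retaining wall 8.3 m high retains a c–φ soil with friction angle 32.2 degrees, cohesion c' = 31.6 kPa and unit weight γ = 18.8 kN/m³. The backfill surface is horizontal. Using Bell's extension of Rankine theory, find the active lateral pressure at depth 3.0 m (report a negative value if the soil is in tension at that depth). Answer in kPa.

K_a = (1 − sin φ)/(1 + sin φ) = 0.3047.
σ_a = K_a γ z − 2c√K_a = 0.3047×18.8×3.0 − 2×31.6×0.5520 = -17.70 kPa.

-17.7 kPa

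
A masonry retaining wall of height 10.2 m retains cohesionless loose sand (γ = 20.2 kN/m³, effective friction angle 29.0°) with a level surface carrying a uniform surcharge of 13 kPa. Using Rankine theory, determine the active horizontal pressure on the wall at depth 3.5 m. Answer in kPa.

K_a = (1 − sin φ)/(1 + sin φ) = 0.3470.
σ_v = γz + q = 20.2 × 3.5 + 13 = 83.70 kPa.
σ_h = K_a σ_v = 0.3470 × 83.70 = 29.04 kPa.

29.0 kPa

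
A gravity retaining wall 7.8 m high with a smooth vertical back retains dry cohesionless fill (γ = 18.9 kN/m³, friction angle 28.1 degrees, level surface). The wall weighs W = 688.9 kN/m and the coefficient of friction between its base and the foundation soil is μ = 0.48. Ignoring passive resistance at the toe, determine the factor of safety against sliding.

K_a = tan²(45° − 28.1°/2) = 0.3596.
P_a = ½K_aγH² = 0.5×0.3596×18.9×7.8² = 206.8 kN/m, acting at H/3 = 2.600 m above the base.
FS_sliding = μW / P_a = 0.48×688.9 / 206.8 = 1.599.

1.60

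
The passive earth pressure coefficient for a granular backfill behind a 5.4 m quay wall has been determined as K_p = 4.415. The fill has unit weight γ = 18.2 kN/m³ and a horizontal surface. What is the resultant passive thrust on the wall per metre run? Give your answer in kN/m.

1170 kN/m

P = ½ K_p γ H² = 0.5 × 4.415 × 18.2 × 5.4² = 1172 kN/m.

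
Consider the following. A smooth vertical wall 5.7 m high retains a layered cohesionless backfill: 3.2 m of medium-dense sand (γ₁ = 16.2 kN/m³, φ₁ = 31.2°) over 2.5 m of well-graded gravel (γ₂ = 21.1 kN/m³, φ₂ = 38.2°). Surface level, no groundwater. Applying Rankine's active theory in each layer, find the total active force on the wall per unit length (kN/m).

72.4 kN/m

K_a1 = tan²(45°−31.2°/2) = 0.3175; K_a2 = tan²(45°−38.2°/2) = 0.2358.
Layer 1: σ at base = K_a1 γ₁ h₁ = 16.46 kPa; P₁ = ½×16.46×3.2 = 26.33.
Layer 2: σ_v at top = γ₁h₁ = 51.84; σ_h top = K_a2×51.84 = 12.22; σ_h base = K_a2×(51.84+21.1×2.5) = 24.66.
P₂ = ½(12.22+24.66)×2.5 = 46.10. Total P_a = 26.33+46.10 = 72.44 kN/m.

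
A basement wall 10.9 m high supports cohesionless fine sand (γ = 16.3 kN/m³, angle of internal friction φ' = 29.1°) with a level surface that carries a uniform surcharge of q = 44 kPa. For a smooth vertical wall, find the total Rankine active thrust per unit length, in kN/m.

500 kN/m

K_a = tan²(45° − φ/2) = 0.3456.
Soil triangle: ½ K_a γ H² = 0.5×0.3456×16.3×10.9² = 334.6 kN/m.
Surcharge rectangle: K_a q H = 0.3456×44×10.9 = 165.7 kN/m.
Total = 334.6 + 165.7 = 500.4 kN/m.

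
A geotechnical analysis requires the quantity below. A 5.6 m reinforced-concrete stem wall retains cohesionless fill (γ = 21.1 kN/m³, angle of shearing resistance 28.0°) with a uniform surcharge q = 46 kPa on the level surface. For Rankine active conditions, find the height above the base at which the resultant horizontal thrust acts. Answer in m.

2.28 m

K_a = 0.3610.
Triangular part P₁ = ½K_aγH² = 119.4 at H/3 = 1.867 m; rectangular part P₂ = K_a q H = 93.00 at H/2 = 2.800 m.
ȳ = (P₁·1.867 + P₂·2.800)/(P₁+P₂) = 2.275 m.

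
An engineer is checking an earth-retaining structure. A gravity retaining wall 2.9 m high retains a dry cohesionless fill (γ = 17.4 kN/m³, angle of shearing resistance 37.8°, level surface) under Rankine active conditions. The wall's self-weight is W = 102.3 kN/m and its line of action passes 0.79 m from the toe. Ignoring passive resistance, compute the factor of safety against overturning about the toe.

4.76

K_a = tan²(45° − 37.8°/2) = 0.2400.
P_a = ½K_aγH² = 0.5×0.2400×17.4×2.9² = 17.56 kN/m, acting at H/3 = 0.9667 m above the base.
Overturning moment M_o = P_a × H/3 = 17.56 × 0.9667 = 16.97.
Resisting moment M_r = W × 0.79 = 102.3 × 0.79 = 80.82.
FS_overturning = M_r/M_o = 80.82/16.97 = 4.761.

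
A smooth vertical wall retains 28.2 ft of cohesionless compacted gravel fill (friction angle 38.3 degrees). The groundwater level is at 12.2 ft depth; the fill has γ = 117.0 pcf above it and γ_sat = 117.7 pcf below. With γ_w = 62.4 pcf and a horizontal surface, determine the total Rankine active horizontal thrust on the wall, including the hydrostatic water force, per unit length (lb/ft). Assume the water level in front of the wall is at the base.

K_a = tan²(45° − φ/2) = 0.2347.
γ' = 117.7 − 62.4 = 55.30 pcf. Depth below WT = 16.0 ft.
σ'_h at WT = K_a γ d_w = 335.1 psf; at base = 335.1 + K_a γ' × 16.0 = 542.8 psf.
P₁ (0–12.2 ft) = ½×335.1×12.2 = 2044. P₂ (12.2–28.2 ft) = ½(335.1+542.8)×16.0 = 7023.
P_w = ½ γ_w h₂² = 0.5×62.4×16.0² = 7987. Total = 2044+7023+7987 = 17050 lb/ft.

17100 lb/ft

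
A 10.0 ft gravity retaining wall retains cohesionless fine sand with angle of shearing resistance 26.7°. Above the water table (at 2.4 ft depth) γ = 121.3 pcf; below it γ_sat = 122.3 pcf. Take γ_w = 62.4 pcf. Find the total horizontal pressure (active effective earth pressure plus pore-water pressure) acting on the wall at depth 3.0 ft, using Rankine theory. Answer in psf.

K_a = (1 − sin φ)/(1 + sin φ) = 0.3800.
γ' = 122.3 − 62.4 = 59.90 pcf.
Effective vertical stress at 3.0 ft: σ'_v = 121.3×2.4 + 59.90×0.600 = 327.1 psf.
σ'_h = K_a σ'_v = 0.3800 × 327.1 = 124.3 psf; u = γ_w × 0.600 = 37.44 psf.
Total σ_h = 124.3 + 37.44 = 161.7 psf.

162 psf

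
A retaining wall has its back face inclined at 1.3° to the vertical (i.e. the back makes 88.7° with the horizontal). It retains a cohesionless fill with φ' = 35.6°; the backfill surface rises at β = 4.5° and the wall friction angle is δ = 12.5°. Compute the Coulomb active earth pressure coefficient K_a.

K_a = sin²(α+φ) / [sin²α · sin(α−δ) · (1 + √{sin(φ+δ)sin(φ−β) / (sin(α−δ)sin(α+β))})²].
With α = 88.7°, φ = 35.6°, δ = 12.5°, β = 4.5°: K_a = 0.2647.

0.265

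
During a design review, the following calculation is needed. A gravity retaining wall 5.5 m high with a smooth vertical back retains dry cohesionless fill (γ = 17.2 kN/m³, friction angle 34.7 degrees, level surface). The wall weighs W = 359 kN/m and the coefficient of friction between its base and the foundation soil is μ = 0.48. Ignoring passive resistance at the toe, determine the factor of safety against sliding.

2.41

K_a = tan²(45° − 34.7°/2) = 0.2745.
P_a = ½K_aγH² = 0.5×0.2745×17.2×5.5² = 71.40 kN/m, acting at H/3 = 1.833 m above the base.
FS_sliding = μW / P_a = 0.48×359 / 71.40 = 2.413.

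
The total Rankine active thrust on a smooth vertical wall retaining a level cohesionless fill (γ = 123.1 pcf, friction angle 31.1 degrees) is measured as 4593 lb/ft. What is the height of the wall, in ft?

15.3 ft

K_a = 0.3188. P_a = ½ K_a γ H² ⇒ H = √(2P_a/(K_a γ)).
H = √(2×4593/(0.3188×123.1)) = 15.30 ft.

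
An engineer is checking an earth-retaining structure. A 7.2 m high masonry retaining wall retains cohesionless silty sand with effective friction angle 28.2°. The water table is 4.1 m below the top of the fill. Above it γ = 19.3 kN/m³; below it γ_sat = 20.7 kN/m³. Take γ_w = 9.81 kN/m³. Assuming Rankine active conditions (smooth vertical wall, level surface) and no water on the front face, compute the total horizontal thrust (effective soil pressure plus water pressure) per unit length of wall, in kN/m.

212 kN/m

K_a = tan²(45° − φ/2) = 0.3582.
γ' = 20.7 − 9.81 = 10.89 kN/m³. Depth below WT = 3.1 m.
σ'_h at WT = K_a γ d_w = 28.34 kPa; at base = 28.34 + K_a γ' × 3.1 = 40.44 kPa.
P₁ (0–4.1 m) = ½×28.34×4.1 = 58.10. P₂ (4.1–7.2 m) = ½(28.34+40.44)×3.1 = 106.6.
P_w = ½ γ_w h₂² = 0.5×9.81×3.1² = 47.14. Total = 58.10+106.6+47.14 = 211.8 kN/m.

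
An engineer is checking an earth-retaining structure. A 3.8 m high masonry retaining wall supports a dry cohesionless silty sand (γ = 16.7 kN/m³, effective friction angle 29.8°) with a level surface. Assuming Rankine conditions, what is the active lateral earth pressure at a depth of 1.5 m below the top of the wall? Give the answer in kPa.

8.42 kPa

K_a = (1 − sin φ)/(1 + sin φ) = 0.3360.
σ_h = K_a γ z = 0.3360 × 16.7 × 1.5 = 8.418 kPa.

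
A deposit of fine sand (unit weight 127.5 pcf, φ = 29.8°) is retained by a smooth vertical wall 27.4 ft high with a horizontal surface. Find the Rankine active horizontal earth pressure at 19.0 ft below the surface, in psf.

K_a = (1 − sin φ)/(1 + sin φ) = 0.3360.
σ_h = K_a γ z = 0.3360 × 127.5 × 19.0 = 814.0 psf.

814 psf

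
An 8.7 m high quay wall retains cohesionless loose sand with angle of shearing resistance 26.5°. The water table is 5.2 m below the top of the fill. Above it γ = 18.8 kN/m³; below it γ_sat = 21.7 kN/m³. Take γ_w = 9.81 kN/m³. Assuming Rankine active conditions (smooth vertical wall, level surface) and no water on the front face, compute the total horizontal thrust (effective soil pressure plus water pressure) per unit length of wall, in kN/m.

K_a = tan²(45° − φ/2) = 0.3829.
γ' = 21.7 − 9.81 = 11.89 kN/m³. Depth below WT = 3.5 m.
σ'_h at WT = K_a γ d_w = 37.44 kPa; at base = 37.44 + K_a γ' × 3.5 = 53.37 kPa.
P₁ (0–5.2 m) = ½×37.44×5.2 = 97.33. P₂ (5.2–8.7 m) = ½(37.44+53.37)×3.5 = 158.9.
P_w = ½ γ_w h₂² = 0.5×9.81×3.5² = 60.09. Total = 97.33+158.9+60.09 = 316.3 kN/m.

316 kN/m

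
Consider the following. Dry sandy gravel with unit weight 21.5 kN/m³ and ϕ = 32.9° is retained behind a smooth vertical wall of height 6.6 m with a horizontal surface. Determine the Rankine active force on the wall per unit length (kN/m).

K_a = tan²(45° − φ/2) = 0.2960.
P_a = ½ K_a γ H² = 0.5 × 0.2960 × 21.5 × 6.6² = 138.6 kN/m.

139 kN/m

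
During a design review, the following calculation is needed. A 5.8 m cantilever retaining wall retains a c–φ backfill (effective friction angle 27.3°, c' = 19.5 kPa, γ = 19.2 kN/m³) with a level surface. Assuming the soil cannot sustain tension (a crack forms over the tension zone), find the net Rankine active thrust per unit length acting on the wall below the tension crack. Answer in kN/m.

K_a = 0.3711; √K_a = 0.6092.
Tension-crack depth z_c = 2c/(γ√K_a) = 2×19.5/(19.2×0.6092) = 3.334 m.
σ_a at base = K_a γ H − 2c√K_a = 0.3711×19.2×5.8 − 2×19.5×0.6092 = 17.57 kPa.
P_a = ½ × 17.57 × (H − z_c) = 0.5×17.57×2.466 = 21.66 kN/m.

21.7 kN/m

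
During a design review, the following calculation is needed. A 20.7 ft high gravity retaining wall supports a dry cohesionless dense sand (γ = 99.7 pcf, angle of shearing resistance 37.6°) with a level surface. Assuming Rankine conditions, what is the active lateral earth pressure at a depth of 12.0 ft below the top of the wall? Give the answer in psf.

290 psf

K_a = (1 − sin φ)/(1 + sin φ) = 0.2421.
σ_h = K_a γ z = 0.2421 × 99.7 × 12.0 = 289.7 psf.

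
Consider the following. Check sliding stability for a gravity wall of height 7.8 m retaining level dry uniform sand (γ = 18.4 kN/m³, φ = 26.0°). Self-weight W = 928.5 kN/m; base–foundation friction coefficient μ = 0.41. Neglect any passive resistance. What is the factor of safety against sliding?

K_a = tan²(45° − 26.0°/2) = 0.3905.
P_a = ½K_aγH² = 0.5×0.3905×18.4×7.8² = 218.6 kN/m, acting at H/3 = 2.600 m above the base.
FS_sliding = μW / P_a = 0.41×928.5 / 218.6 = 1.742.

1.74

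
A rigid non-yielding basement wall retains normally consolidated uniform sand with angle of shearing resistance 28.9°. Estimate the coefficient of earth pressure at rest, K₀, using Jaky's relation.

K₀ = 1 − sin φ' = 1 − sin 28.9° = 0.5167.

0.517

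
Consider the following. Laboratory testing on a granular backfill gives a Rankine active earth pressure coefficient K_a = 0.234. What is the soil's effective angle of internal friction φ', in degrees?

K_a = tan²(45° − φ/2) ⇒ 45° − φ/2 = arctan(√0.234) = 25.81°.
φ = 2(45° − 25.81°) = 38.37°.

38.4°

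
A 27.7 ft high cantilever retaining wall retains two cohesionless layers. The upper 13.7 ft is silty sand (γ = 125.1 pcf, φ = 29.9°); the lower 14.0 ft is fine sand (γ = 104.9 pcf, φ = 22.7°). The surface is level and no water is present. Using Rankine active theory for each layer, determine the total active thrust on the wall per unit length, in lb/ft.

19100 lb/ft

K_a1 = tan²(45°−29.9°/2) = 0.3347; K_a2 = tan²(45°−22.7°/2) = 0.4431.
Layer 1: σ at base = K_a1 γ₁ h₁ = 573.6 psf; P₁ = ½×573.6×13.7 = 3929.
Layer 2: σ_v at top = γ₁h₁ = 1714; σ_h top = K_a2×1714 = 759.4; σ_h base = K_a2×(1714+104.9×14.0) = 1410.
P₂ = ½(759.4+1410)×14.0 = 15190. Total P_a = 3929+15190 = 19120 lb/ft.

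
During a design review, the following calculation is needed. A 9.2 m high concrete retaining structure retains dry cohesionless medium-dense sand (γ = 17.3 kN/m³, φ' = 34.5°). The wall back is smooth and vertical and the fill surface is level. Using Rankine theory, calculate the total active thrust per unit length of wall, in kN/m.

203 kN/m

K_a = tan²(45° − φ/2) = 0.2768.
P_a = ½ K_a γ H² = 0.5 × 0.2768 × 17.3 × 9.2² = 202.7 kN/m.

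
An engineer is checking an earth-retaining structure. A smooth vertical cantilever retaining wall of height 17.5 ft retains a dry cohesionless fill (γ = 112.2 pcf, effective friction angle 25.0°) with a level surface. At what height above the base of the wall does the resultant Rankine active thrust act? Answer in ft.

5.83 ft

K_a = 0.4059.
The pressure distribution is triangular, so the resultant acts at H/3 above the base = 17.5/3 = 5.833 ft.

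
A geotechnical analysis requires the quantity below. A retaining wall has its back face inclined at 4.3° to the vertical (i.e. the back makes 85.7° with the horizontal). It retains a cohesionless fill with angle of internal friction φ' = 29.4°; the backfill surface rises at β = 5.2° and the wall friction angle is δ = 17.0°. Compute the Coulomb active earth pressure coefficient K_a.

0.362

K_a = sin²(α+φ) / [sin²α · sin(α−δ) · (1 + √{sin(φ+δ)sin(φ−β) / (sin(α−δ)sin(α+β))})²].
With α = 85.7°, φ = 29.4°, δ = 17.0°, β = 5.2°: K_a = 0.3616.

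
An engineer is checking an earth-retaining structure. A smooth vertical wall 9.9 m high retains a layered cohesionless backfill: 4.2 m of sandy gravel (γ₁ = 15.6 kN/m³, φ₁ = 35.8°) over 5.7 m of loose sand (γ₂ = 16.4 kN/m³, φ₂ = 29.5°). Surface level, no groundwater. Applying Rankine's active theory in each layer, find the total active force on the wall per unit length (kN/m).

K_a1 = tan²(45°−35.8°/2) = 0.2619; K_a2 = tan²(45°−29.5°/2) = 0.3401.
Layer 1: σ at base = K_a1 γ₁ h₁ = 17.16 kPa; P₁ = ½×17.16×4.2 = 36.03.
Layer 2: σ_v at top = γ₁h₁ = 65.52; σ_h top = K_a2×65.52 = 22.28; σ_h base = K_a2×(65.52+16.4×5.7) = 54.08.
P₂ = ½(22.28+54.08)×5.7 = 217.6. Total P_a = 36.03+217.6 = 253.7 kN/m.

254 kN/m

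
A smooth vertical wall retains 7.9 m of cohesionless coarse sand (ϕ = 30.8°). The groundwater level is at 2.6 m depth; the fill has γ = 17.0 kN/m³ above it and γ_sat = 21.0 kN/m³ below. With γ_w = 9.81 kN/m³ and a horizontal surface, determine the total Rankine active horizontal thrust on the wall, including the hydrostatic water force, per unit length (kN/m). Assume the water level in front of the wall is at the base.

K_a = tan²(45° − φ/2) = 0.3227.
γ' = 21.0 − 9.81 = 11.19 kN/m³. Depth below WT = 5.3 m.
σ'_h at WT = K_a γ d_w = 14.26 kPa; at base = 14.26 + K_a γ' × 5.3 = 33.40 kPa.
P₁ (0–2.6 m) = ½×14.26×2.6 = 18.54. P₂ (2.6–7.9 m) = ½(14.26+33.40)×5.3 = 126.3.
P_w = ½ γ_w h₂² = 0.5×9.81×5.3² = 137.8. Total = 18.54+126.3+137.8 = 282.6 kN/m.

283 kN/m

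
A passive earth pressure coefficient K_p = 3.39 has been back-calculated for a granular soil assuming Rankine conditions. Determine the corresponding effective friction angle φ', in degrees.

33.0°

K_p = (1+sin φ)/(1−sin φ) ⇒ sin φ = (K_p − 1)/(K_p + 1) = 0.5444.
φ = arcsin(0.5444) = 32.98°.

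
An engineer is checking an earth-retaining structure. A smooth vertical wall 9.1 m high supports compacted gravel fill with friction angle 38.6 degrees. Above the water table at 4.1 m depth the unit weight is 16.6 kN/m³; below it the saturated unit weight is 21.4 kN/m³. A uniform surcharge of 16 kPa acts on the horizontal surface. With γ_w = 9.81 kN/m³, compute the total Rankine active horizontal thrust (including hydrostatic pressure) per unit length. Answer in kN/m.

301 kN/m

K_a = tan²(45° − φ/2) = 0.2316.
γ' = 21.4 − 9.81 = 11.59 kN/m³. h₂ = H − d_w = 5.0 m.
σ'_h: at surface K_a·q = 3.706; at WT K_a(q+γd_w) = 19.47; at base K_a(q+γd_w+γ'h₂) = 32.89 kPa.
P₁ = ½(3.706+19.47)×4.1 = 47.51; P₂ = ½(19.47+32.89)×5.0 = 130.9; P_w = ½γ_w h₂² = 122.6.
Total = 47.51+130.9+122.6 = 301.0 kN/m.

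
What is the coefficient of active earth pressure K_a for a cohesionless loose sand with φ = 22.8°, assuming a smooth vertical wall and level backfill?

K_a = tan²(45° − φ/2) = tan²(33.60°) = 0.4414.

0.441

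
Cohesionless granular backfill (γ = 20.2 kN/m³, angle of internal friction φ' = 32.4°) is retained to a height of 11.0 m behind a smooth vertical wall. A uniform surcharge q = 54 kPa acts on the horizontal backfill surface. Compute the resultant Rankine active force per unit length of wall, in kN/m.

K_a = tan²(45° − φ/2) = 0.3022.
Soil triangle: ½ K_a γ H² = 0.5×0.3022×20.2×11.0² = 369.4 kN/m.
Surcharge rectangle: K_a q H = 0.3022×54×11.0 = 179.5 kN/m.
Total = 369.4 + 179.5 = 548.9 kN/m.

549 kN/m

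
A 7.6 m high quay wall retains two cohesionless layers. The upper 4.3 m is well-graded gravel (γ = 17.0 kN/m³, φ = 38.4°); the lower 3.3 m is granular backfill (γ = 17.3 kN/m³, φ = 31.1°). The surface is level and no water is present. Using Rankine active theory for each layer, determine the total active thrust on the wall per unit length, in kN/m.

144 kN/m

K_a1 = tan²(45°−38.4°/2) = 0.2337; K_a2 = tan²(45°−31.1°/2) = 0.3188.
Layer 1: σ at base = K_a1 γ₁ h₁ = 17.08 kPa; P₁ = ½×17.08×4.3 = 36.73.
Layer 2: σ_v at top = γ₁h₁ = 73.10; σ_h top = K_a2×73.10 = 23.30; σ_h base = K_a2×(73.10+17.3×3.3) = 41.50.
P₂ = ½(23.30+41.50)×3.3 = 106.9. Total P_a = 36.73+106.9 = 143.7 kN/m.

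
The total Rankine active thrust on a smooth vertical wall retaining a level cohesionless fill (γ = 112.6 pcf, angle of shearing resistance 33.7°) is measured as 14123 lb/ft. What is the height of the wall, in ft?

29.6 ft

K_a = 0.2863. P_a = ½ K_a γ H² ⇒ H = √(2P_a/(K_a γ)).
H = √(2×14123/(0.2863×112.6)) = 29.60 ft.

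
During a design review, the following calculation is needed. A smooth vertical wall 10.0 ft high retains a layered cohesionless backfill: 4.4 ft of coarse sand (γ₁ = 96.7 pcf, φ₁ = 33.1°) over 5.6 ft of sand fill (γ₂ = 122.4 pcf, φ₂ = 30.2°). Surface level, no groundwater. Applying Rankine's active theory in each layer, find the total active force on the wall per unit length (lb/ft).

K_a1 = tan²(45°−33.1°/2) = 0.2936; K_a2 = tan²(45°−30.2°/2) = 0.3307.
Layer 1: σ at base = K_a1 γ₁ h₁ = 124.9 psf; P₁ = ½×124.9×4.4 = 274.8.
Layer 2: σ_v at top = γ₁h₁ = 425.5; σ_h top = K_a2×425.5 = 140.7; σ_h base = K_a2×(425.5+122.4×5.6) = 367.3.
P₂ = ½(140.7+367.3)×5.6 = 1422. Total P_a = 274.8+1422 = 1697 lb/ft.

1700 lb/ft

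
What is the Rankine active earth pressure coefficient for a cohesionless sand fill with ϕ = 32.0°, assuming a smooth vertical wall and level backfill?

0.307

K_a = tan²(45° − φ/2) = tan²(29.00°) = 0.3073.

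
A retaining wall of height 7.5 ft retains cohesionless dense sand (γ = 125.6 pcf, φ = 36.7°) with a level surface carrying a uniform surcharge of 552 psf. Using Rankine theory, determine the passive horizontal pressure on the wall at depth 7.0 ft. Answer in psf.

K_p = (1 + sin φ)/(1 − sin φ) = 3.970.
σ_v = γz + q = 125.6 × 7.0 + 552 = 1431 psf.
σ_h = K_p σ_v = 3.970 × 1431 = 5683 psf.

5680 psf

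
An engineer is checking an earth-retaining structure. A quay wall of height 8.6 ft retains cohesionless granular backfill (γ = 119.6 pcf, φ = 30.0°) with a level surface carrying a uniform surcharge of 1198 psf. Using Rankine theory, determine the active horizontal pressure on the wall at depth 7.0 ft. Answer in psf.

678 psf

K_a = (1 − sin φ)/(1 + sin φ) = 0.3333.
σ_v = γz + q = 119.6 × 7.0 + 1198 = 2035 psf.
σ_h = K_a σ_v = 0.3333 × 2035 = 678.4 psf.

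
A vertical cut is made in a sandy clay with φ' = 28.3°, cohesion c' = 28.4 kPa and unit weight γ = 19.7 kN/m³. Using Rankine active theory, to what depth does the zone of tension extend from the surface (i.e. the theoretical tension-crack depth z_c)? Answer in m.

4.83 m

K_a = tan²(45° − 28.3°/2) = 0.3568; √K_a = 0.5973.
The active pressure is zero where K_a γ z = 2c√K_a, so z_c = 2c/(γ√K_a) = 2×28.4/(19.7×0.5973) = 4.827 m.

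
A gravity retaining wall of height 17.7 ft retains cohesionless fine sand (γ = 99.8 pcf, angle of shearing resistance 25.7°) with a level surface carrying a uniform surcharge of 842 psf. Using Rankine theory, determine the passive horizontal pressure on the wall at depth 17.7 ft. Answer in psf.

K_p = (1 + sin φ)/(1 − sin φ) = 2.531.
σ_v = γz + q = 99.8 × 17.7 + 842 = 2608 psf.
σ_h = K_p σ_v = 2.531 × 2608 = 6603 psf.

6600 psf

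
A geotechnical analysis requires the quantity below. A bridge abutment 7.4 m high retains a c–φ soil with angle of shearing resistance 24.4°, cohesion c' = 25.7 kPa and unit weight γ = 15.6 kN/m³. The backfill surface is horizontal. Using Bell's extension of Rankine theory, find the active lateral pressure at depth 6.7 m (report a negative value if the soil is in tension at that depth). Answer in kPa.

10.3 kPa

K_a = (1 − sin φ)/(1 + sin φ) = 0.4153.
σ_a = K_a γ z − 2c√K_a = 0.4153×15.6×6.7 − 2×25.7×0.6445 = 10.28 kPa.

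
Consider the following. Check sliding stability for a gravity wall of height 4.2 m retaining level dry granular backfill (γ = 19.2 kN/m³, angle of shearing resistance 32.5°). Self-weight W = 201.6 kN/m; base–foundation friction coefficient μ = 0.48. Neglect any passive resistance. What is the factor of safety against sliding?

1.90

K_a = tan²(45° − 32.5°/2) = 0.3010.
P_a = ½K_aγH² = 0.5×0.3010×19.2×4.2² = 50.97 kN/m, acting at H/3 = 1.400 m above the base.
FS_sliding = μW / P_a = 0.48×201.6 / 50.97 = 1.899.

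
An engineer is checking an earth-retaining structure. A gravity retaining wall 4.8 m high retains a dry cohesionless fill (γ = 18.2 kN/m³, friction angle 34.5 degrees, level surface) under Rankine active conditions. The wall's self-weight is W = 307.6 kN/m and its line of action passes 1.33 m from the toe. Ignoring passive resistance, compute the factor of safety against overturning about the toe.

4.41

K_a = tan²(45° − 34.5°/2) = 0.2768.
P_a = ½K_aγH² = 0.5×0.2768×18.2×4.8² = 58.04 kN/m, acting at H/3 = 1.600 m above the base.
Overturning moment M_o = P_a × H/3 = 58.04 × 1.600 = 92.86.
Resisting moment M_r = W × 1.33 = 307.6 × 1.33 = 409.1.
FS_overturning = M_r/M_o = 409.1/92.86 = 4.406.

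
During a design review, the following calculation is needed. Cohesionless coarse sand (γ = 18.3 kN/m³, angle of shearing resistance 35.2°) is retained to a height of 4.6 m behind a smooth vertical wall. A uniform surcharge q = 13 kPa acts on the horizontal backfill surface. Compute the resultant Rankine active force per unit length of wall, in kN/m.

68.1 kN/m

K_a = tan²(45° − φ/2) = 0.2687.
Soil triangle: ½ K_a γ H² = 0.5×0.2687×18.3×4.6² = 52.02 kN/m.
Surcharge rectangle: K_a q H = 0.2687×13×4.6 = 16.07 kN/m.
Total = 52.02 + 16.07 = 68.09 kN/m.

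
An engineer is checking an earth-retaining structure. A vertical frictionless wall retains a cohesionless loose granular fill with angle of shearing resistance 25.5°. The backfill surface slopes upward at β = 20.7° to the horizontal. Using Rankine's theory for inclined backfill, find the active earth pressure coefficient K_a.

K_a = cos β · (cos β − √(cos²β − cos²φ)) / (cos β + √(cos²β − cos²φ)).
cos β = 0.9354, cos φ = 0.9026, √(cos²β − cos²φ) = 0.2458.
K_a = 0.9354 × (0.9354 − 0.2458)/(0.9354 + 0.2458) = 0.5462.

0.546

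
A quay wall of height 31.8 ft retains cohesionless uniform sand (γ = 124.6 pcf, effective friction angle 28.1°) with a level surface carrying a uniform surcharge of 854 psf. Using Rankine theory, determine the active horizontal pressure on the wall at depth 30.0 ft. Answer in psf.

K_a = (1 − sin φ)/(1 + sin φ) = 0.3596.
σ_v = γz + q = 124.6 × 30.0 + 854 = 4592 psf.
σ_h = K_a σ_v = 0.3596 × 4592 = 1651 psf.

1650 psf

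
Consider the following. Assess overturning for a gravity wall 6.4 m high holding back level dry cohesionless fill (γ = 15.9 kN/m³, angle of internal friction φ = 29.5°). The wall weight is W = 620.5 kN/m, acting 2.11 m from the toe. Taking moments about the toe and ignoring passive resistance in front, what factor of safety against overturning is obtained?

5.54

K_a = tan²(45° − 29.5°/2) = 0.3401.
P_a = ½K_aγH² = 0.5×0.3401×15.9×6.4² = 110.7 kN/m, acting at H/3 = 2.133 m above the base.
Overturning moment M_o = P_a × H/3 = 110.7 × 2.133 = 236.3.
Resisting moment M_r = W × 2.11 = 620.5 × 2.11 = 1309.
FS_overturning = M_r/M_o = 1309/236.3 = 5.542.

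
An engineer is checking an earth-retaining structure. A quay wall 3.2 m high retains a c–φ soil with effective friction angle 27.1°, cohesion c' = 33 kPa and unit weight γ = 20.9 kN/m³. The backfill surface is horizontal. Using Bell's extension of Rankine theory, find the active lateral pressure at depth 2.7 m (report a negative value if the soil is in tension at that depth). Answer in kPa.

K_a = (1 − sin φ)/(1 + sin φ) = 0.3741.
σ_a = K_a γ z − 2c√K_a = 0.3741×20.9×2.7 − 2×33×0.6116 = -19.26 kPa.

-19.3 kPa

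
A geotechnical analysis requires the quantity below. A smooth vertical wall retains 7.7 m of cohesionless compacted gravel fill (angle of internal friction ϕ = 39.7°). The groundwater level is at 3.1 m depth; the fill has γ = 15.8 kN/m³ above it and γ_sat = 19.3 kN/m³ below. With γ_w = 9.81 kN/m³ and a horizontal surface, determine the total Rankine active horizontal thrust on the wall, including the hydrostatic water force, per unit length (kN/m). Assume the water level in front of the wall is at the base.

K_a = tan²(45° − φ/2) = 0.2204.
γ' = 19.3 − 9.81 = 9.490 kN/m³. Depth below WT = 4.6 m.
σ'_h at WT = K_a γ d_w = 10.80 kPa; at base = 10.80 + K_a γ' × 4.6 = 20.42 kPa.
P₁ (0–3.1 m) = ½×10.80×3.1 = 16.73. P₂ (3.1–7.7 m) = ½(10.80+20.42)×4.6 = 71.80.
P_w = ½ γ_w h₂² = 0.5×9.81×4.6² = 103.8. Total = 16.73+71.80+103.8 = 192.3 kN/m.

192 kN/m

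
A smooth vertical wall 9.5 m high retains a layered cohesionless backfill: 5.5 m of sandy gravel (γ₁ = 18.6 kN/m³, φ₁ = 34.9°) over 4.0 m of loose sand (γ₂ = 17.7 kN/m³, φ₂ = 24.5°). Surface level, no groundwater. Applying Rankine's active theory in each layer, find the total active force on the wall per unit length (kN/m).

304 kN/m

K_a1 = tan²(45°−34.9°/2) = 0.2721; K_a2 = tan²(45°−24.5°/2) = 0.4137.
Layer 1: σ at base = K_a1 γ₁ h₁ = 27.84 kPa; P₁ = ½×27.84×5.5 = 76.56.
Layer 2: σ_v at top = γ₁h₁ = 102.3; σ_h top = K_a2×102.3 = 42.32; σ_h base = K_a2×(102.3+17.7×4.0) = 71.62.
P₂ = ½(42.32+71.62)×4.0 = 227.9. Total P_a = 76.56+227.9 = 304.4 kN/m.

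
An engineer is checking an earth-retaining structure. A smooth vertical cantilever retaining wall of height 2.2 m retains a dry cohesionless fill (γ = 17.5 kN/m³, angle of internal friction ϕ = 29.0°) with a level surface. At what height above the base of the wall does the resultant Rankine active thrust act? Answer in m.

0.733 m

K_a = 0.3470.
The pressure distribution is triangular, so the resultant acts at H/3 above the base = 2.2/3 = 0.7333 m.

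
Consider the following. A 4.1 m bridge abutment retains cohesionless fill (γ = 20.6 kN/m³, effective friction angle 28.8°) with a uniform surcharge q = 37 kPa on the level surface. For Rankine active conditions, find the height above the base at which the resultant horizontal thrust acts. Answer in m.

1.69 m

K_a = 0.3498.
Triangular part P₁ = ½K_aγH² = 60.56 at H/3 = 1.367 m; rectangular part P₂ = K_a q H = 53.06 at H/2 = 2.050 m.
ȳ = (P₁·1.367 + P₂·2.050)/(P₁+P₂) = 1.686 m.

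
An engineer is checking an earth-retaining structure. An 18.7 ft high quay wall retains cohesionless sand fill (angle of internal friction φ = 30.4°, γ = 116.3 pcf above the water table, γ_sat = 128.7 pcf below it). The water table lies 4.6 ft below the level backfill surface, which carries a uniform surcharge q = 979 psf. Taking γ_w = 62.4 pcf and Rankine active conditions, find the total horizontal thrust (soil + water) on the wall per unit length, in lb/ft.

K_a = tan²(45° − φ/2) = 0.3280.
γ' = 128.7 − 62.4 = 66.30 pcf. h₂ = H − d_w = 14.1 ft.
σ'_h: at surface K_a·q = 321.1; at WT K_a(q+γd_w) = 496.6; at base K_a(q+γd_w+γ'h₂) = 803.2 psf.
P₁ = ½(321.1+496.6)×4.6 = 1881; P₂ = ½(496.6+803.2)×14.1 = 9163; P_w = ½γ_w h₂² = 6203.
Total = 1881+9163+6203 = 17250 lb/ft.

17200 lb/ft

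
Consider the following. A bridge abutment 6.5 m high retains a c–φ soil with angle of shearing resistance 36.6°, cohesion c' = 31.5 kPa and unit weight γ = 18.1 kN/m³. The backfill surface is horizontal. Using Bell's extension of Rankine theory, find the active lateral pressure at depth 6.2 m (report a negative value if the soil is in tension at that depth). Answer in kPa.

-3.30 kPa

K_a = (1 − sin φ)/(1 + sin φ) = 0.2530.
σ_a = K_a γ z − 2c√K_a = 0.2530×18.1×6.2 − 2×31.5×0.5029 = -3.299 kPa.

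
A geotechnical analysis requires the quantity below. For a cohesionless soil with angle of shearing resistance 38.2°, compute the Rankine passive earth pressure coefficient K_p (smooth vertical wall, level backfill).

K_p = (1 + sin φ)/(1 − sin φ) = tan²(45° + 38.2°/2) = 4.241.

4.24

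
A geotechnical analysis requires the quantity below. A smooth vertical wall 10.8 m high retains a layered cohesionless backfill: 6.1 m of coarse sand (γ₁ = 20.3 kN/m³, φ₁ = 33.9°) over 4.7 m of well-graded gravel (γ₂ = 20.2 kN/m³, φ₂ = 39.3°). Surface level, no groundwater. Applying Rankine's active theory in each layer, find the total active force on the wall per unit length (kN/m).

K_a1 = tan²(45°−33.9°/2) = 0.2839; K_a2 = tan²(45°−39.3°/2) = 0.2245.
Layer 1: σ at base = K_a1 γ₁ h₁ = 35.16 kPa; P₁ = ½×35.16×6.1 = 107.2.
Layer 2: σ_v at top = γ₁h₁ = 123.8; σ_h top = K_a2×123.8 = 27.79; σ_h base = K_a2×(123.8+20.2×4.7) = 49.10.
P₂ = ½(27.79+49.10)×4.7 = 180.7. Total P_a = 107.2+180.7 = 287.9 kN/m.

288 kN/m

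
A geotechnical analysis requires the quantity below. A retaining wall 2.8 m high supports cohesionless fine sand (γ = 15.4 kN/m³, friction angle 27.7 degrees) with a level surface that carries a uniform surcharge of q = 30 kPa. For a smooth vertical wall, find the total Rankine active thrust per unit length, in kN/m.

K_a = tan²(45° − φ/2) = 0.3653.
Soil triangle: ½ K_a γ H² = 0.5×0.3653×15.4×2.8² = 22.05 kN/m.
Surcharge rectangle: K_a q H = 0.3653×30×2.8 = 30.69 kN/m.
Total = 22.05 + 30.69 = 52.74 kN/m.

52.7 kN/m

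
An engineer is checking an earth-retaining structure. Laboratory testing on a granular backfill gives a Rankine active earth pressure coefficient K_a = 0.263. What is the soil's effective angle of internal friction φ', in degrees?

35.7°

K_a = tan²(45° − φ/2) ⇒ 45° − φ/2 = arctan(√0.263) = 27.15°.
φ = 2(45° − 27.15°) = 35.70°.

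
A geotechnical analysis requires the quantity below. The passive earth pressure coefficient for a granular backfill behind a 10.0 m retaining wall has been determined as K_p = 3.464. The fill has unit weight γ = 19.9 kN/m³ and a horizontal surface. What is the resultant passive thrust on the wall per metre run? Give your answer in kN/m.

P = ½ K_p γ H² = 0.5 × 3.464 × 19.9 × 10.0² = 3447 kN/m.

3450 kN/m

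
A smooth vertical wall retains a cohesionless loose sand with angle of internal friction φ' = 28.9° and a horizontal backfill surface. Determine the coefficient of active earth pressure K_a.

0.348

K_a = tan²(45° − φ/2) = tan²(30.55°) = 0.3484.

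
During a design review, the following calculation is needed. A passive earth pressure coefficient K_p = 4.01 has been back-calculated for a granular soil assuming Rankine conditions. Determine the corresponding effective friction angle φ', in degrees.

K_p = (1+sin φ)/(1−sin φ) ⇒ sin φ = (K_p − 1)/(K_p + 1) = 0.6008.
φ = arcsin(0.6008) = 36.93°.

36.9°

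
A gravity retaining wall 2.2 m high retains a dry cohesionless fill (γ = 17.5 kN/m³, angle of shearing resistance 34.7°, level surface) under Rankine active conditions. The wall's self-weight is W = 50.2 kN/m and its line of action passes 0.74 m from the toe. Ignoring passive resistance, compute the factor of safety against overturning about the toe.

K_a = tan²(45° − 34.7°/2) = 0.2745.
P_a = ½K_aγH² = 0.5×0.2745×17.5×2.2² = 11.62 kN/m, acting at H/3 = 0.7333 m above the base.
Overturning moment M_o = P_a × H/3 = 11.62 × 0.7333 = 8.524.
Resisting moment M_r = W × 0.74 = 50.2 × 0.74 = 37.15.
FS_overturning = M_r/M_o = 37.15/8.524 = 4.358.

4.36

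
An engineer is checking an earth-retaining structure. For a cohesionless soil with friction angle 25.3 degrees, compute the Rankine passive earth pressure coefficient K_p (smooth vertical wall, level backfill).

K_p = (1 + sin φ)/(1 − sin φ) = tan²(45° + 25.3°/2) = 2.493.

2.49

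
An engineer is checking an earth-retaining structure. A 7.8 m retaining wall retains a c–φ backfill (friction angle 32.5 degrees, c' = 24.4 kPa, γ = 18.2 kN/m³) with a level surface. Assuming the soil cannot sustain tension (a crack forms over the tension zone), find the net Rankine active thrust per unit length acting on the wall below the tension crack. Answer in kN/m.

K_a = 0.3010; √K_a = 0.5486.
Tension-crack depth z_c = 2c/(γ√K_a) = 2×24.4/(18.2×0.5486) = 4.887 m.
σ_a at base = K_a γ H − 2c√K_a = 0.3010×18.2×7.8 − 2×24.4×0.5486 = 15.95 kPa.
P_a = ½ × 15.95 × (H − z_c) = 0.5×15.95×2.913 = 23.24 kN/m.

23.2 kN/m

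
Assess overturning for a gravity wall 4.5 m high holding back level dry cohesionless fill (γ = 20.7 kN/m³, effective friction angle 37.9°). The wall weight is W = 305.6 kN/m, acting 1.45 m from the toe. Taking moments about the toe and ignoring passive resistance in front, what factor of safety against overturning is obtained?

5.90

K_a = tan²(45° − 37.9°/2) = 0.2389.
P_a = ½K_aγH² = 0.5×0.2389×20.7×4.5² = 50.08 kN/m, acting at H/3 = 1.500 m above the base.
Overturning moment M_o = P_a × H/3 = 50.08 × 1.500 = 75.12.
Resisting moment M_r = W × 1.45 = 305.6 × 1.45 = 443.1.
FS_overturning = M_r/M_o = 443.1/75.12 = 5.899.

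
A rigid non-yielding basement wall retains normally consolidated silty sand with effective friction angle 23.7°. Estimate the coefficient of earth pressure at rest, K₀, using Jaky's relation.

K₀ = 1 − sin φ' = 1 − sin 23.7° = 0.5981.

0.598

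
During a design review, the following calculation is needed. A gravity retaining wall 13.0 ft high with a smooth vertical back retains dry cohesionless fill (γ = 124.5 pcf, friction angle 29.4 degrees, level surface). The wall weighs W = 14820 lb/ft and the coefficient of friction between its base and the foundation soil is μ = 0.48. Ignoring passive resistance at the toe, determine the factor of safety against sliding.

K_a = tan²(45° − 29.4°/2) = 0.3415.
P_a = ½K_aγH² = 0.5×0.3415×124.5×13.0² = 3592 lb/ft, acting at H/3 = 4.333 ft above the base.
FS_sliding = μW / P_a = 0.48×14820 / 3592 = 1.980.

1.98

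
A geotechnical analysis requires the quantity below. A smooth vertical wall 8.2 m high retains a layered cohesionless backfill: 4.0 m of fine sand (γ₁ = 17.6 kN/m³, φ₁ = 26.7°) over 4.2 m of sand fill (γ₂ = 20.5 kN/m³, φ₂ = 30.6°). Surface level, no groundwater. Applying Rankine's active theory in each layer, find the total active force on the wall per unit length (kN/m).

209 kN/m

K_a1 = tan²(45°−26.7°/2) = 0.3800; K_a2 = tan²(45°−30.6°/2) = 0.3253.
Layer 1: σ at base = K_a1 γ₁ h₁ = 26.75 kPa; P₁ = ½×26.75×4.0 = 53.50.
Layer 2: σ_v at top = γ₁h₁ = 70.40; σ_h top = K_a2×70.40 = 22.90; σ_h base = K_a2×(70.40+20.5×4.2) = 50.92.
P₂ = ½(22.90+50.92)×4.2 = 155.0. Total P_a = 53.50+155.0 = 208.5 kN/m.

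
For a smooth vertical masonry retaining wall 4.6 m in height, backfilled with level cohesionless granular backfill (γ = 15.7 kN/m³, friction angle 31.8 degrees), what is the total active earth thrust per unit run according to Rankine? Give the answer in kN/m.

51.5 kN/m

K_a = tan²(45° − φ/2) = 0.3098.
P_a = ½ K_a γ H² = 0.5 × 0.3098 × 15.7 × 4.6² = 51.46 kN/m.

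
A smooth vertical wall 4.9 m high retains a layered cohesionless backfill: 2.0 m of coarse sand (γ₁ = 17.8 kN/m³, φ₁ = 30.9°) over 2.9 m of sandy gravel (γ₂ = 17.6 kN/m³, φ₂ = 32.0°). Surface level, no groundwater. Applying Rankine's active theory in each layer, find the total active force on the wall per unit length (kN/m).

65.9 kN/m

K_a1 = tan²(45°−30.9°/2) = 0.3214; K_a2 = tan²(45°−32.0°/2) = 0.3073.
Layer 1: σ at base = K_a1 γ₁ h₁ = 11.44 kPa; P₁ = ½×11.44×2.0 = 11.44.
Layer 2: σ_v at top = γ₁h₁ = 35.60; σ_h top = K_a2×35.60 = 10.94; σ_h base = K_a2×(35.60+17.6×2.9) = 26.62.
P₂ = ½(10.94+26.62)×2.9 = 54.46. Total P_a = 11.44+54.46 = 65.90 kN/m.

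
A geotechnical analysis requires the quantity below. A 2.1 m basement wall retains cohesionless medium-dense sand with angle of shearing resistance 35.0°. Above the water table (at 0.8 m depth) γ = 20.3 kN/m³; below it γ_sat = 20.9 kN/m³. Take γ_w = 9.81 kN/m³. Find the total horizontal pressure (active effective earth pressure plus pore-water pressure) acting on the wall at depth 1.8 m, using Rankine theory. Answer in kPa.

K_a = (1 − sin φ)/(1 + sin φ) = 0.2710.
γ' = 20.9 − 9.81 = 11.09 kN/m³.
Effective vertical stress at 1.8 m: σ'_v = 20.3×0.8 + 11.09×1.00 = 27.33 kPa.
σ'_h = K_a σ'_v = 0.2710 × 27.33 = 7.406 kPa; u = γ_w × 1.00 = 9.810 kPa.
Total σ_h = 7.406 + 9.810 = 17.22 kPa.

17.2 kPa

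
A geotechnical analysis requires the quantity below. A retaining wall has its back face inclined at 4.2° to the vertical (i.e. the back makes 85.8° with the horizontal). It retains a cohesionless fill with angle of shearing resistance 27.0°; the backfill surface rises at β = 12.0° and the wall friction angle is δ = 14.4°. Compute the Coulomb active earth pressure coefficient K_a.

0.443

K_a = sin²(α+φ) / [sin²α · sin(α−δ) · (1 + √{sin(φ+δ)sin(φ−β) / (sin(α−δ)sin(α+β))})²].
With α = 85.8°, φ = 27.0°, δ = 14.4°, β = 12.0°: K_a = 0.4427.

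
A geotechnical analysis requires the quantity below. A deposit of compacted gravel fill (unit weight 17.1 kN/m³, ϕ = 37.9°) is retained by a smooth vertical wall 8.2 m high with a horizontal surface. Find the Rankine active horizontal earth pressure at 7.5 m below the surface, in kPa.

K_a = (1 − sin φ)/(1 + sin φ) = 0.2389.
σ_h = K_a γ z = 0.2389 × 17.1 × 7.5 = 30.64 kPa.

30.6 kPa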